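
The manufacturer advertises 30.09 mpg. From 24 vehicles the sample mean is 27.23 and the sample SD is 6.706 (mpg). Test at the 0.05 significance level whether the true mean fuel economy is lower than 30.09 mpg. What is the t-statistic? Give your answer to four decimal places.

H0: μ = 30.09; H1: μ < 30.09 (one-sample t-test, left-tailed).
t = (x̄ − μ₀)/(s/√n) = (27.23 − 30.09)/(6.706/√24) = -2.0893
df = n − 1 = 23
p-value = P(T ≤ -2.0893) ≈ 0.0240
Since p ≈ 0.0240 < α = 0.05, reject H0; the data support H1.

-2.0893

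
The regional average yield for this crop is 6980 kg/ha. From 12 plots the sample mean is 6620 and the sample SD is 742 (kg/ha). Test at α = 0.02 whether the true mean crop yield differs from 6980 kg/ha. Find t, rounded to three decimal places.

H0: μ = 6980; H1: μ ≠ 6980 (one-sample t-test, two-sided).
t = (x̄ − μ₀)/(s/√n) = (6620 − 6980)/(742/√12) = -1.681
df = n − 1 = 11
Two-sided p-value ≈ 0.121
Since p ≈ 0.121 > α = 0.02, fail to reject H0; the data do not provide sufficient evidence against H0.

-1.681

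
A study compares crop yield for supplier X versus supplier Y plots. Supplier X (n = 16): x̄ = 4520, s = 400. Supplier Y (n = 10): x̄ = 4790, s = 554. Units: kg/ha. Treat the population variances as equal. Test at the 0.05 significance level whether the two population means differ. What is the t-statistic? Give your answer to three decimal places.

-1.444

Let group 1 = supplier X, group 2 = supplier Y. H0: μ_1 = μ_2; H1: μ_1 ≠ μ_2 (two-sample pooled-variance t-test, two-sided).
s_p² = [(16−1)·400² + (10−1)·554²]/(16+10−2) = 215094
t = (4520 − 4790)/√[215094·(1/16 + 1/10)] = -1.444
df = n₁ + n₂ − 2 = 24
Two-sided p-value ≈ 0.162
Since p ≈ 0.162 > α = 0.05, fail to reject H0; the evidence is not statistically significant.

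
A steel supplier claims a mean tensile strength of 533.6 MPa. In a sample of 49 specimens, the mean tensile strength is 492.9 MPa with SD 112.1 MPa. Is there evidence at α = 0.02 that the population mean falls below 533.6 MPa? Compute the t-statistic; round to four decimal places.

H0: μ = 533.6; H1: μ < 533.6 (one-sample t-test, left-tailed).
t = (x̄ − μ₀)/(s/√n) = (492.9 − 533.6)/(112.1/√49) = -2.5415
df = n − 1 = 48
p-value = P(T ≤ -2.5415) ≈ 0.0072
Since p ≈ 0.0072 < α = 0.02, reject H0; the data support H1.

-2.5415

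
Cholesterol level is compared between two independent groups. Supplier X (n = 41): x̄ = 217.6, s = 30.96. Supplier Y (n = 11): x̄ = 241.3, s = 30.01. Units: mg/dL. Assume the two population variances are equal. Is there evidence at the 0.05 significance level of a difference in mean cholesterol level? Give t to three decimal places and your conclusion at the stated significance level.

t = -2.268; reject H0

Let group 1 = supplier X, group 2 = supplier Y. H0: μ_1 = μ_2; H1: μ_1 ≠ μ_2 (two-sample pooled-variance t-test, two-sided).
s_p² = [(41−1)·30.96² + (11−1)·30.01²]/(41+11−2) = 946.937
t = (217.6 − 241.3)/√[946.937·(1/41 + 1/11)] = -2.268
df = n₁ + n₂ − 2 = 50
Two-sided p-value ≈ 0.0277
Since p ≈ 0.0277 < α = 0.05, reject H0; the evidence is statistically significant.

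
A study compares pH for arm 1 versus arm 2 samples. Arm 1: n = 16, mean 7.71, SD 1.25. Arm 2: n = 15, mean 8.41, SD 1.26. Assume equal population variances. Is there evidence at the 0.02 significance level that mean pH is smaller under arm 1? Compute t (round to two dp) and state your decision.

Let group 1 = arm 1, group 2 = arm 2. H0: μ_1 = μ_2; H1: μ_1 < μ_2 (two-sample pooled-variance t-test, left-tailed).
s_p² = [(16−1)·1.25² + (15−1)·1.26²]/(16+15−2) = 1.57462
t = (7.71 − 8.41)/√[1.57462·(1/16 + 1/15)] = -1.55
df = n₁ + n₂ − 2 = 29
p-value = P(T ≤ -1.55) ≈ 0.066
Since p ≈ 0.066 > α = 0.02, fail to reject H0; the data do not provide sufficient evidence against H0.

t = -1.55; fail to reject H0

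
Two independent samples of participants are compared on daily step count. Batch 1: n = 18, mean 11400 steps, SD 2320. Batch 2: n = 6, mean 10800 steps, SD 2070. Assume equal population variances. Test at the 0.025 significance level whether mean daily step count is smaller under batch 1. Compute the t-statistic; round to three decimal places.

0.562

Let group 1 = batch 1, group 2 = batch 2. H0: μ_1 = μ_2; H1: μ_1 < μ_2 (two-sample pooled-variance t-test, left-tailed).
s_p² = [(18−1)·2320² + (6−1)·2070²]/(18+6−2) = 5132970
t = (11400 − 10800)/√[5132970·(1/18 + 1/6)] = 0.562
df = n₁ + n₂ − 2 = 22
p-value = P(T ≤ 0.562) ≈ 0.7100
Since p ≈ 0.7100 > α = 0.025, fail to reject H0; the data do not provide sufficient evidence against H0.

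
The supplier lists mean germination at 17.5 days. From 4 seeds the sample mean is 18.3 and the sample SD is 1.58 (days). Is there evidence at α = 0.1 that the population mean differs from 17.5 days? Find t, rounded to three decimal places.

1.013

H0: μ = 17.5; H1: μ ≠ 17.5 (one-sample t-test, two-sided).
t = (x̄ − μ₀)/(s/√n) = (18.3 − 17.5)/(1.58/√4) = 1.013
df = n − 1 = 3
Two-sided p-value ≈ 0.386
Since p ≈ 0.386 > α = 0.1, fail to reject H0; the evidence is not statistically significant.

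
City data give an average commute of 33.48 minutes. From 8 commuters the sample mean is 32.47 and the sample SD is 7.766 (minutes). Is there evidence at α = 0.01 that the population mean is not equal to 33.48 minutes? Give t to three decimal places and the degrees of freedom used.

t = -0.368, df = 7

H0: μ = 33.48; H1: μ ≠ 33.48 (one-sample t-test, two-sided).
t = (x̄ − μ₀)/(s/√n) = (32.47 − 33.48)/(7.766/√8) = -0.368
df = n − 1 = 7
Two-sided p-value ≈ 0.724
Since p ≈ 0.724 > α = 0.01, fail to reject H0; the evidence is not statistically significant.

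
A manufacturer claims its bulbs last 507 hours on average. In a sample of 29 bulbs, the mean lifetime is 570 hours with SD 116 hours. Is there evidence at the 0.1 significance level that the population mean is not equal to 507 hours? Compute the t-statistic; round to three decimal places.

2.925

H0: μ = 507; H1: μ ≠ 507 (one-sample t-test, two-sided).
t = (x̄ − μ₀)/(s/√n) = (570 − 507)/(116/√29) = 2.925
df = n − 1 = 28
Two-sided p-value ≈ 0.007
Since p ≈ 0.007 < α = 0.1, reject H0; the data support H1.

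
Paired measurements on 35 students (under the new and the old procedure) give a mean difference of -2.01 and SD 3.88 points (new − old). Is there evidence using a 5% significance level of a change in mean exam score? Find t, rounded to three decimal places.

-3.065

H0: μ_d = 0; H1: μ_d ≠ 0 (paired t-test on the differences, two-sided).
t = d̄/(s_d/√n) = -2.01/(3.88/√35) = -3.065
df = n − 1 = 34
Two-sided p-value ≈ 0.0042
Since p ≈ 0.0042 < α = 0.05, reject H0; the data support H1.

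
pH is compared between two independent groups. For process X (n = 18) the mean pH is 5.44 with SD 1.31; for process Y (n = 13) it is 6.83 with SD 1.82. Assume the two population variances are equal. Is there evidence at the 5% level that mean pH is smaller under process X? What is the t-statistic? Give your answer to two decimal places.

Let group 1 = process X, group 2 = process Y. H0: μ_1 = μ_2; H1: μ_1 < μ_2 (two-sample pooled-variance t-test, left-tailed).
s_p² = [(18−1)·1.31² + (13−1)·1.82²]/(18+13−2) = 2.37664
t = (5.44 − 6.83)/√[2.37664·(1/18 + 1/13)] = -2.48
df = n₁ + n₂ − 2 = 29
p-value = P(T ≤ -2.48) ≈ 0.0097
Since p ≈ 0.0097 < α = 0.05, reject H0; the evidence is statistically significant.

-2.48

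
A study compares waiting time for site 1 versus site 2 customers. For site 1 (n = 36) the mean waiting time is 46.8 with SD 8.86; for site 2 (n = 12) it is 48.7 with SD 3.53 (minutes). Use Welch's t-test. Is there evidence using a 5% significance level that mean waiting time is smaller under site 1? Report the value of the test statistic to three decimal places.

Let group 1 = site 1, group 2 = site 2. H0: μ_1 = μ_2; H1: μ_1 < μ_2 (Welch's two-sample t-test, left-tailed).
t = (x̄_1 − x̄_2)/√(s_1²/n_1 + s_2²/n_2) = (46.8 − 48.7)/√(8.86²/36 + 3.53²/12) = -1.059
Welch–Satterthwaite df ≈ 44.30
p-value = P(T ≤ -1.059) ≈ 0.1477
Since p ≈ 0.1477 > α = 0.05, fail to reject H0; the evidence is not statistically significant.

-1.059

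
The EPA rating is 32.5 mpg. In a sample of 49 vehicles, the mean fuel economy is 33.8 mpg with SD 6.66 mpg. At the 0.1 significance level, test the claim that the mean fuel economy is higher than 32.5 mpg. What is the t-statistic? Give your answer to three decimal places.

1.366

H0: μ = 32.5; H1: μ > 32.5 (one-sample t-test, right-tailed).
t = (x̄ − μ₀)/(s/√n) = (33.8 − 32.5)/(6.66/√49) = 1.366
df = n − 1 = 48
p-value = P(T ≥ 1.366) ≈ 0.089
Since p ≈ 0.089 < α = 0.1, reject H0; the evidence is statistically significant.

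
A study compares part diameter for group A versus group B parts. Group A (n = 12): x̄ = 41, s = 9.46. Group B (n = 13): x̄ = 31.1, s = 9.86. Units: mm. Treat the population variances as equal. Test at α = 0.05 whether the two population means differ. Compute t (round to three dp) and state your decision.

t = 2.557; reject H0

Let group 1 = group A, group 2 = group B. H0: μ_1 = μ_2; H1: μ_1 ≠ μ_2 (two-sample pooled-variance t-test, two-sided).
s_p² = [(12−1)·9.46² + (13−1)·9.86²]/(12+13−2) = 93.5236
t = (41 − 31.1)/√[93.5236·(1/12 + 1/13)] = 2.557
df = n₁ + n₂ − 2 = 23
Two-sided p-value ≈ 0.018
Since p ≈ 0.018 < α = 0.05, reject H0; the evidence is statistically significant.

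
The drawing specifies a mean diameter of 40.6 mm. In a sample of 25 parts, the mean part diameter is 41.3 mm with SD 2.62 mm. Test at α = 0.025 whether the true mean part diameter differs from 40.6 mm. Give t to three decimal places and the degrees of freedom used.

H0: μ = 40.6; H1: μ ≠ 40.6 (one-sample t-test, two-sided).
t = (x̄ − μ₀)/(s/√n) = (41.3 − 40.6)/(2.62/√25) = 1.336
df = n − 1 = 24
Two-sided p-value ≈ 0.1941
Since p ≈ 0.1941 > α = 0.025, fail to reject H0; the data do not provide sufficient evidence against H0.

t = 1.336, df = 24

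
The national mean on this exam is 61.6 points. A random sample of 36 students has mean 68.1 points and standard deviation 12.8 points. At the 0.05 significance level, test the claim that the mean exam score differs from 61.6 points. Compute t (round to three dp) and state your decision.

H0: μ = 61.6; H1: μ ≠ 61.6 (one-sample t-test, two-sided).
t = (x̄ − μ₀)/(s/√n) = (68.1 − 61.6)/(12.8/√36) = 3.047
df = n − 1 = 35
Two-sided p-value ≈ 0.004
Since p ≈ 0.004 < α = 0.05, reject H0; the evidence is statistically significant.

t = 3.047; reject H0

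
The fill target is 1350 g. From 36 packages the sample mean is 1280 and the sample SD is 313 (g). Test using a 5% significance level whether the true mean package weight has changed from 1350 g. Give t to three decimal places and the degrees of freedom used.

H0: μ = 1350; H1: μ ≠ 1350 (one-sample t-test, two-sided).
t = (x̄ − μ₀)/(s/√n) = (1280 − 1350)/(313/√36) = -1.342
df = n − 1 = 35
Two-sided p-value ≈ 0.1883
Since p ≈ 0.1883 > α = 0.05, fail to reject H0; the data do not provide sufficient evidence against H0.

t = -1.342, df = 35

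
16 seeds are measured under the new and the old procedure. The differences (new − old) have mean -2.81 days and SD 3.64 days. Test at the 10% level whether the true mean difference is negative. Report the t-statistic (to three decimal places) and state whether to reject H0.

H0: μ_d = 0; H1: μ_d < 0 (paired t-test on the differences, left-tailed).
t = d̄/(s_d/√n) = -2.81/(3.64/√16) = -3.088
df = n − 1 = 15
p-value = P(T ≤ -3.088) ≈ 0.0038
Since p ≈ 0.0038 < α = 0.1, reject H0; the data support H1.

t = -3.088; reject H0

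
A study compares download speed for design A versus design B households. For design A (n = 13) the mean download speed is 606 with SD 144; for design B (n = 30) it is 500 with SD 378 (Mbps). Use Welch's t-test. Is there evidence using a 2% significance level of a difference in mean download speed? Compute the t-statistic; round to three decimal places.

1.329

Let group 1 = design A, group 2 = design B. H0: μ_1 = μ_2; H1: μ_1 ≠ μ_2 (Welch's two-sample t-test, two-sided).
t = (x̄_1 − x̄_2)/√(s_1²/n_1 + s_2²/n_2) = (606 − 500)/√(144²/13 + 378²/30) = 1.329
Welch–Satterthwaite df ≈ 40.66
Two-sided p-value ≈ 0.191
Since p ≈ 0.191 > α = 0.02, fail to reject H0; the data do not provide sufficient evidence against H0.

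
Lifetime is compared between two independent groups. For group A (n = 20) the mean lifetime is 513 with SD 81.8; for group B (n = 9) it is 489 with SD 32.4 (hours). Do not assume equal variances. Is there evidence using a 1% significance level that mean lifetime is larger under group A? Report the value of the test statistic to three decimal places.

Let group 1 = group A, group 2 = group B. H0: μ_1 = μ_2; H1: μ_1 > μ_2 (Welch's two-sample t-test, right-tailed).
t = (x̄_1 − x̄_2)/√(s_1²/n_1 + s_2²/n_2) = (513 − 489)/√(81.8²/20 + 32.4²/9) = 1.130
Welch–Satterthwaite df ≈ 26.82
p-value = P(T ≥ 1.130) ≈ 0.134
Since p ≈ 0.134 > α = 0.01, fail to reject H0; the evidence is not statistically significant.

1.130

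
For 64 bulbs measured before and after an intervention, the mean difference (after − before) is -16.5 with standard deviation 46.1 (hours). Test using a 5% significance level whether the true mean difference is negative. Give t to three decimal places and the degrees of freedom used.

t = -2.863, df = 63

H0: μ_d = 0; H1: μ_d < 0 (paired t-test on the differences, left-tailed).
t = d̄/(s_d/√n) = -16.5/(46.1/√64) = -2.863
df = n − 1 = 63
p-value = P(T ≤ -2.863) ≈ 0.0028
Since p ≈ 0.0028 < α = 0.05, reject H0; the data support H1.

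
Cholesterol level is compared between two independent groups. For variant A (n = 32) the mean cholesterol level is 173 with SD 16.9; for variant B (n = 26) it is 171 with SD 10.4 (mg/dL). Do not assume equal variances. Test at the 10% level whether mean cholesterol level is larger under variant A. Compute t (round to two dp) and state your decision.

t = 0.55; fail to reject H0

Let group 1 = variant A, group 2 = variant B. H0: μ_1 = μ_2; H1: μ_1 > μ_2 (Welch's two-sample t-test, right-tailed).
t = (x̄_1 − x̄_2)/√(s_1²/n_1 + s_2²/n_2) = (173 − 171)/√(16.9²/32 + 10.4²/26) = 0.55
Welch–Satterthwaite df ≈ 52.49
p-value = P(T ≥ 0.55) ≈ 0.291
Since p ≈ 0.291 > α = 0.1, fail to reject H0; the evidence is not statistically significant.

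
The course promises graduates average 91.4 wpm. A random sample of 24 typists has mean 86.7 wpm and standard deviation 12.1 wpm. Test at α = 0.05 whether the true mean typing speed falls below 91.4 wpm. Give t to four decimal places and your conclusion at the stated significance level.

t = -1.9029; reject H0

H0: μ = 91.4; H1: μ < 91.4 (one-sample t-test, left-tailed).
t = (x̄ − μ₀)/(s/√n) = (86.7 − 91.4)/(12.1/√24) = -1.9029
df = n − 1 = 23
p-value = P(T ≤ -1.9029) ≈ 0.0348
Since p ≈ 0.0348 < α = 0.05, reject H0; the data support H1.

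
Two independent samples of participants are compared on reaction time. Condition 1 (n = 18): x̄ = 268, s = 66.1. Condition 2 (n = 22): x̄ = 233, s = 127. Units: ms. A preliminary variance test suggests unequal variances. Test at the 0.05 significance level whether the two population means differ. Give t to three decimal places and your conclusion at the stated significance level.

Let group 1 = condition 1, group 2 = condition 2. H0: μ_1 = μ_2; H1: μ_1 ≠ μ_2 (Welch's two-sample t-test, two-sided).
t = (x̄_1 − x̄_2)/√(s_1²/n_1 + s_2²/n_2) = (268 − 233)/√(66.1²/18 + 127²/22) = 1.120
Welch–Satterthwaite df ≈ 32.77
Two-sided p-value ≈ 0.271
Since p ≈ 0.271 > α = 0.05, fail to reject H0; the data do not provide sufficient evidence against H0.

t = 1.120; fail to reject H0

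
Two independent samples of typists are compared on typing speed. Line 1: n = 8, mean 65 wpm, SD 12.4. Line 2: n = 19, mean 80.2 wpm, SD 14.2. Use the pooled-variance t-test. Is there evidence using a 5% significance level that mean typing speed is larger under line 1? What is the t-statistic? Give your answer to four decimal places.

Let group 1 = line 1, group 2 = line 2. H0: μ_1 = μ_2; H1: μ_1 > μ_2 (two-sample pooled-variance t-test, right-tailed).
s_p² = [(8−1)·12.4² + (19−1)·14.2²]/(8+19−2) = 188.234
t = (65 − 80.2)/√[188.234·(1/8 + 1/19)] = -2.6287
df = n₁ + n₂ − 2 = 25
p-value = P(T ≥ -2.6287) ≈ 0.993
Since p ≈ 0.993 > α = 0.05, fail to reject H0; the evidence is not statistically significant.

-2.6287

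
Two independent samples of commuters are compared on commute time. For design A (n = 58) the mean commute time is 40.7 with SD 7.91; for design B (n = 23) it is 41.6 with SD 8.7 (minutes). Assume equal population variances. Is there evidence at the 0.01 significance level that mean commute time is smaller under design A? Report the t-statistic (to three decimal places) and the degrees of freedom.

t = -0.449, df = 79

Let group 1 = design A, group 2 = design B. H0: μ_1 = μ_2; H1: μ_1 < μ_2 (two-sample pooled-variance t-test, left-tailed).
s_p² = [(58−1)·7.91² + (23−1)·8.7²]/(58+23−2) = 66.2223
t = (40.7 − 41.6)/√[66.2223·(1/58 + 1/23)] = -0.449
df = n₁ + n₂ − 2 = 79
p-value = P(T ≤ -0.449) ≈ 0.327
Since p ≈ 0.327 > α = 0.01, fail to reject H0; the data do not provide sufficient evidence against H0.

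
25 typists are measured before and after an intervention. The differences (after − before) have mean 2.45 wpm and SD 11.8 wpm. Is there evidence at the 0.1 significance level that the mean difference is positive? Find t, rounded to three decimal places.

H0: μ_d = 0; H1: μ_d > 0 (paired t-test on the differences, right-tailed).
t = d̄/(s_d/√n) = 2.45/(11.8/√25) = 1.038
df = n − 1 = 24
p-value = P(T ≥ 1.038) ≈ 0.1548
Since p ≈ 0.1548 > α = 0.1, fail to reject H0; the data do not provide sufficient evidence against H0.

1.038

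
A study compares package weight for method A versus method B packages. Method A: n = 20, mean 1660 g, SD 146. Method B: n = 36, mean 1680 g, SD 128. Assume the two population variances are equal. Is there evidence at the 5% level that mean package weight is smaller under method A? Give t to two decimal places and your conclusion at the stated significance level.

t = -0.53; fail to reject H0

Let group 1 = method A, group 2 = method B. H0: μ_1 = μ_2; H1: μ_1 < μ_2 (two-sample pooled-variance t-test, left-tailed).
s_p² = [(20−1)·146² + (36−1)·128²]/(20+36−2) = 18119.3
t = (1660 − 1680)/√[18119.3·(1/20 + 1/36)] = -0.53
df = n₁ + n₂ − 2 = 54
p-value = P(T ≤ -0.53) ≈ 0.2982
Since p ≈ 0.2982 > α = 0.05, fail to reject H0; the evidence is not statistically significant.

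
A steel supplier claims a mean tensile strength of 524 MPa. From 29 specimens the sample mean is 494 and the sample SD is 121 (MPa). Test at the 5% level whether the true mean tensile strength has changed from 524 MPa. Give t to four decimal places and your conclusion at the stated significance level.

H0: μ = 524; H1: μ ≠ 524 (one-sample t-test, two-sided).
t = (x̄ − μ₀)/(s/√n) = (494 − 524)/(121/√29) = -1.3352
df = n − 1 = 28
Two-sided p-value ≈ 0.193
Since p ≈ 0.193 > α = 0.05, fail to reject H0; the data do not provide sufficient evidence against H0.

t = -1.3352; fail to reject H0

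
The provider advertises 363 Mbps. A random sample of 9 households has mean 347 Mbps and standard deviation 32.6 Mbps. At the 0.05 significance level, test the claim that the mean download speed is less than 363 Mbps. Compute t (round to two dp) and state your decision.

H0: μ = 363; H1: μ < 363 (one-sample t-test, left-tailed).
t = (x̄ − μ₀)/(s/√n) = (347 − 363)/(32.6/√9) = -1.47
df = n − 1 = 8
p-value = P(T ≤ -1.47) ≈ 0.0896
Since p ≈ 0.0896 > α = 0.05, fail to reject H0; the data do not provide sufficient evidence against H0.

t = -1.47; fail to reject H0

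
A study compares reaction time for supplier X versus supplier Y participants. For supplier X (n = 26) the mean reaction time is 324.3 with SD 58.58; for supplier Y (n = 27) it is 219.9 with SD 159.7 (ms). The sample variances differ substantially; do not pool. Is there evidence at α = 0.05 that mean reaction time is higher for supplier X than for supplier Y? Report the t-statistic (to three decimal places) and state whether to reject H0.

t = 3.182; reject H0

Let group 1 = supplier X, group 2 = supplier Y. H0: μ_1 = μ_2; H1: μ_1 > μ_2 (Welch's two-sample t-test, right-tailed).
t = (x̄_1 − x̄_2)/√(s_1²/n_1 + s_2²/n_2) = (324.3 − 219.9)/√(58.58²/26 + 159.7²/27) = 3.182
Welch–Satterthwaite df ≈ 33.10
p-value = P(T ≥ 3.182) ≈ 0.0016
Since p ≈ 0.0016 < α = 0.05, reject H0; the data support H1.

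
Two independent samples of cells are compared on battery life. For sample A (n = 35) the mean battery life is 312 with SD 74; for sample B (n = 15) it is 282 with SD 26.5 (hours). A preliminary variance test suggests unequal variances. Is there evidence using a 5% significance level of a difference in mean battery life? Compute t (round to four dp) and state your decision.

Let group 1 = sample A, group 2 = sample B. H0: μ_1 = μ_2; H1: μ_1 ≠ μ_2 (Welch's two-sample t-test, two-sided).
t = (x̄_1 − x̄_2)/√(s_1²/n_1 + s_2²/n_2) = (312 − 282)/√(74²/35 + 26.5²/15) = 2.1042
Welch–Satterthwaite df ≈ 47.14
Two-sided p-value ≈ 0.041
Since p ≈ 0.041 < α = 0.05, reject H0; the data support H1.

t = 2.1042; reject H0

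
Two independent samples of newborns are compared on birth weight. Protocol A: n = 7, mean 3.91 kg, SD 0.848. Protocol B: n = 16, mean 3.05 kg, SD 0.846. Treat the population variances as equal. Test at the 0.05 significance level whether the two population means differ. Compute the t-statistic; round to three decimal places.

2.242

Let group 1 = protocol A, group 2 = protocol B. H0: μ_1 = μ_2; H1: μ_1 ≠ μ_2 (two-sample pooled-variance t-test, two-sided).
s_p² = [(7−1)·0.848² + (16−1)·0.846²]/(7+16−2) = 0.716684
t = (3.91 − 3.05)/√[0.716684·(1/7 + 1/16)] = 2.242
df = n₁ + n₂ − 2 = 21
Two-sided p-value ≈ 0.036
Since p ≈ 0.036 < α = 0.05, reject H0; the evidence is statistically significant.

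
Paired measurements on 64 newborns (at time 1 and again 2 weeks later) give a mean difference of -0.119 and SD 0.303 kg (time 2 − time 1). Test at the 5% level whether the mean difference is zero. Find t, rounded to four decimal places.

H0: μ_d = 0; H1: μ_d ≠ 0 (paired t-test on the differences, two-sided).
t = d̄/(s_d/√n) = -0.119/(0.303/√64) = -3.1419
df = n − 1 = 63
Two-sided p-value ≈ 0.0026
Since p ≈ 0.0026 < α = 0.05, reject H0; the data support H1.

-3.1419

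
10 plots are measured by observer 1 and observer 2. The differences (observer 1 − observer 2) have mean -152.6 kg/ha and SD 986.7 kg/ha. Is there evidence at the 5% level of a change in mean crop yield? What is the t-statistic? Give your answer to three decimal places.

-0.489

H0: μ_d = 0; H1: μ_d ≠ 0 (paired t-test on the differences, two-sided).
t = d̄/(s_d/√n) = -152.6/(986.7/√10) = -0.489
df = n − 1 = 9
Two-sided p-value ≈ 0.636
Since p ≈ 0.636 > α = 0.05, fail to reject H0; the data do not provide sufficient evidence against H0.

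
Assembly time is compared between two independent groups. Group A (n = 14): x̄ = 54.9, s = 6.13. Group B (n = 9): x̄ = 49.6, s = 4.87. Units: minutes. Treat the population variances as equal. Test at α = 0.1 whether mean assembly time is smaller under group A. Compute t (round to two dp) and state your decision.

Let group 1 = group A, group 2 = group B. H0: μ_1 = μ_2; H1: μ_1 < μ_2 (two-sample pooled-variance t-test, left-tailed).
s_p² = [(14−1)·6.13² + (9−1)·4.87²]/(14+9−2) = 32.2969
t = (54.9 − 49.6)/√[32.2969·(1/14 + 1/9)] = 2.18
df = n₁ + n₂ − 2 = 21
p-value = P(T ≤ 2.18) ≈ 0.980
Since p ≈ 0.980 > α = 0.1, fail to reject H0; the data do not provide sufficient evidence against H0.

t = 2.18; fail to reject H0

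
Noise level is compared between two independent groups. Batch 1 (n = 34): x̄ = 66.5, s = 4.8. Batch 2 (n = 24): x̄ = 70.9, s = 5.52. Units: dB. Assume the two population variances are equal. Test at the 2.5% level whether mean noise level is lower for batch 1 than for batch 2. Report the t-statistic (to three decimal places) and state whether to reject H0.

t = -3.231; reject H0

Let group 1 = batch 1, group 2 = batch 2. H0: μ_1 = μ_2; H1: μ_1 < μ_2 (two-sample pooled-variance t-test, left-tailed).
s_p² = [(34−1)·4.8² + (24−1)·5.52²]/(34+24−2) = 26.0918
t = (66.5 − 70.9)/√[26.0918·(1/34 + 1/24)] = -3.231
df = n₁ + n₂ − 2 = 56
p-value = P(T ≤ -3.231) ≈ 0.001
Since p ≈ 0.001 < α = 0.025, reject H0; the data support H1.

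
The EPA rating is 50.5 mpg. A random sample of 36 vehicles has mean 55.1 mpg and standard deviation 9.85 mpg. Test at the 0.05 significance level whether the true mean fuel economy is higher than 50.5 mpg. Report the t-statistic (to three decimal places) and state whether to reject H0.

H0: μ = 50.5; H1: μ > 50.5 (one-sample t-test, right-tailed).
t = (x̄ − μ₀)/(s/√n) = (55.1 − 50.5)/(9.85/√36) = 2.802
df = n − 1 = 35
p-value = P(T ≥ 2.802) ≈ 0.0041
Since p ≈ 0.0041 < α = 0.05, reject H0; the evidence is statistically significant.

t = 2.802; reject H0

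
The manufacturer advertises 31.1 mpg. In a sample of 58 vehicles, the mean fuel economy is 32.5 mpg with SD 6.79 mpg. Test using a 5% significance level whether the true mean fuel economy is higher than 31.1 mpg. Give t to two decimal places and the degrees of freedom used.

t = 1.57, df = 57

H0: μ = 31.1; H1: μ > 31.1 (one-sample t-test, right-tailed).
t = (x̄ − μ₀)/(s/√n) = (32.5 − 31.1)/(6.79/√58) = 1.57
df = n − 1 = 57
p-value = P(T ≥ 1.57) ≈ 0.0609
Since p ≈ 0.0609 > α = 0.05, fail to reject H0; the data do not provide sufficient evidence against H0.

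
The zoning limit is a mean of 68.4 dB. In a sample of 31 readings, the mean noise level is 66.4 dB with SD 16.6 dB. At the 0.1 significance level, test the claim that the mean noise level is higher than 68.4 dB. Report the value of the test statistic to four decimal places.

-0.6708

H0: μ = 68.4; H1: μ > 68.4 (one-sample t-test, right-tailed).
t = (x̄ − μ₀)/(s/√n) = (66.4 − 68.4)/(16.6/√31) = -0.6708
df = n − 1 = 30
p-value = P(T ≥ -0.6708) ≈ 0.7463
Since p ≈ 0.7463 > α = 0.1, fail to reject H0; the data do not provide sufficient evidence against H0.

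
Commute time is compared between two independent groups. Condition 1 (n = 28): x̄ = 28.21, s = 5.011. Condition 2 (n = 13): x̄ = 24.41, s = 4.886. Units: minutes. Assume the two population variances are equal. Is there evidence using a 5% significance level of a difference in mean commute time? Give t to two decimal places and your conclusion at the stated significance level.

t = 2.28; reject H0

Let group 1 = condition 1, group 2 = condition 2. H0: μ_1 = μ_2; H1: μ_1 ≠ μ_2 (two-sample pooled-variance t-test, two-sided).
s_p² = [(28−1)·5.011² + (13−1)·4.886²]/(28+13−2) = 24.7295
t = (28.21 − 24.41)/√[24.7295·(1/28 + 1/13)] = 2.28
df = n₁ + n₂ − 2 = 39
Two-sided p-value ≈ 0.0284
Since p ≈ 0.0284 < α = 0.05, reject H0; the evidence is statistically significant.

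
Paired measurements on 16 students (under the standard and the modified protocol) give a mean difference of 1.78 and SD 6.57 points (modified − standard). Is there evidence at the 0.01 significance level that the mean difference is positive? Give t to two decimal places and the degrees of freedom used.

H0: μ_d = 0; H1: μ_d > 0 (paired t-test on the differences, right-tailed).
t = d̄/(s_d/√n) = 1.78/(6.57/√16) = 1.08
df = n − 1 = 15
p-value = P(T ≥ 1.08) ≈ 0.148
Since p ≈ 0.148 > α = 0.01, fail to reject H0; the evidence is not statistically significant.

t = 1.08, df = 15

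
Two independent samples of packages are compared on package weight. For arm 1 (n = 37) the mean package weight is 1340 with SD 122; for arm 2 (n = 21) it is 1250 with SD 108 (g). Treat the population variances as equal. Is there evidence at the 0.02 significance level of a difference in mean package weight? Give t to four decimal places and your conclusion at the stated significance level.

Let group 1 = arm 1, group 2 = arm 2. H0: μ_1 = μ_2; H1: μ_1 ≠ μ_2 (two-sample pooled-variance t-test, two-sided).
s_p² = [(37−1)·122² + (21−1)·108²]/(37+21−2) = 13734
t = (1340 − 1250)/√[13734·(1/37 + 1/21)] = 2.8109
df = n₁ + n₂ − 2 = 56
Two-sided p-value ≈ 0.0068
Since p ≈ 0.0068 < α = 0.02, reject H0; the evidence is statistically significant.

t = 2.8109; reject H0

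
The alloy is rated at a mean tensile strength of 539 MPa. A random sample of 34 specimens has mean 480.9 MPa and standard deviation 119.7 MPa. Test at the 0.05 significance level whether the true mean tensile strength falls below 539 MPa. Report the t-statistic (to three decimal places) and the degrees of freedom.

t = -2.830, df = 33

H0: μ = 539; H1: μ < 539 (one-sample t-test, left-tailed).
t = (x̄ − μ₀)/(s/√n) = (480.9 − 539)/(119.7/√34) = -2.830
df = n − 1 = 33
p-value = P(T ≤ -2.830) ≈ 0.0039
Since p ≈ 0.0039 < α = 0.05, reject H0; the evidence is statistically significant.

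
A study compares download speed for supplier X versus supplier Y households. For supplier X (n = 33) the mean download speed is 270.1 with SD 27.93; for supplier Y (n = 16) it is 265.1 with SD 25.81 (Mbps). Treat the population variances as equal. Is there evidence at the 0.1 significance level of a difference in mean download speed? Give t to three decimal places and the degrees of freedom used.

Let group 1 = supplier X, group 2 = supplier Y. H0: μ_1 = μ_2; H1: μ_1 ≠ μ_2 (two-sample pooled-variance t-test, two-sided).
s_p² = [(33−1)·27.93² + (16−1)·25.81²]/(33+16−2) = 743.725
t = (270.1 − 265.1)/√[743.725·(1/33 + 1/16)] = 0.602
df = n₁ + n₂ − 2 = 47
Two-sided p-value ≈ 0.550
Since p ≈ 0.550 > α = 0.1, fail to reject H0; the data do not provide sufficient evidence against H0.

t = 0.602, df = 47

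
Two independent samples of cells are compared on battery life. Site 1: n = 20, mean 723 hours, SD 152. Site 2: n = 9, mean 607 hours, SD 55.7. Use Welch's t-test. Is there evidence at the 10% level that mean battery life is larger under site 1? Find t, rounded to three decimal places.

Let group 1 = site 1, group 2 = site 2. H0: μ_1 = μ_2; H1: μ_1 > μ_2 (Welch's two-sample t-test, right-tailed).
t = (x̄_1 − x̄_2)/√(s_1²/n_1 + s_2²/n_2) = (723 − 607)/√(152²/20 + 55.7²/9) = 2.995
Welch–Satterthwaite df ≈ 26.44
p-value = P(T ≥ 2.995) ≈ 0.0029
Since p ≈ 0.0029 < α = 0.1, reject H0; the evidence is statistically significant.

2.995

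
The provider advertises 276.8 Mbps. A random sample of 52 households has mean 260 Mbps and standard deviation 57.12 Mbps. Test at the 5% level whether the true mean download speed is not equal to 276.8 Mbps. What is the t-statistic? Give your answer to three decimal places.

-2.121

H0: μ = 276.8; H1: μ ≠ 276.8 (one-sample t-test, two-sided).
t = (x̄ − μ₀)/(s/√n) = (260 − 276.8)/(57.12/√52) = -2.121
df = n − 1 = 51
Two-sided p-value ≈ 0.0388
Since p ≈ 0.0388 < α = 0.05, reject H0; the evidence is statistically significant.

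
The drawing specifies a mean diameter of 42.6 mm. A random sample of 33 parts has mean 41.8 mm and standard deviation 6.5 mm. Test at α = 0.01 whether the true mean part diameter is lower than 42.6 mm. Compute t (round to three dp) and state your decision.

H0: μ = 42.6; H1: μ < 42.6 (one-sample t-test, left-tailed).
t = (x̄ − μ₀)/(s/√n) = (41.8 − 42.6)/(6.5/√33) = -0.707
df = n − 1 = 32
p-value = P(T ≤ -0.707) ≈ 0.2423
Since p ≈ 0.2423 > α = 0.01, fail to reject H0; the evidence is not statistically significant.

t = -0.707; fail to reject H0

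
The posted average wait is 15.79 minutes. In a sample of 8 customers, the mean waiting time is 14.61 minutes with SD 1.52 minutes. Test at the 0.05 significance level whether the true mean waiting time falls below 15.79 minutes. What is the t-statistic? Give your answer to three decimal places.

H0: μ = 15.79; H1: μ < 15.79 (one-sample t-test, left-tailed).
t = (x̄ − μ₀)/(s/√n) = (14.61 − 15.79)/(1.52/√8) = -2.196
df = n − 1 = 7
p-value = P(T ≤ -2.196) ≈ 0.032
Since p ≈ 0.032 < α = 0.05, reject H0; the data support H1.

-2.196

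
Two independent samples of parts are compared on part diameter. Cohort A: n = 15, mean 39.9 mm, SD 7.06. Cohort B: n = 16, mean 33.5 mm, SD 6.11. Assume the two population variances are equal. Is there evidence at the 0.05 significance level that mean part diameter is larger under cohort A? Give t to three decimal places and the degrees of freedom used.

Let group 1 = cohort A, group 2 = cohort B. H0: μ_1 = μ_2; H1: μ_1 > μ_2 (two-sample pooled-variance t-test, right-tailed).
s_p² = [(15−1)·7.06² + (16−1)·6.11²]/(15+16−2) = 43.3721
t = (39.9 − 33.5)/√[43.3721·(1/15 + 1/16)] = 2.704
df = n₁ + n₂ − 2 = 29
p-value = P(T ≥ 2.704) ≈ 0.006
Since p ≈ 0.006 < α = 0.05, reject H0; the data support H1.

t = 2.704, df = 29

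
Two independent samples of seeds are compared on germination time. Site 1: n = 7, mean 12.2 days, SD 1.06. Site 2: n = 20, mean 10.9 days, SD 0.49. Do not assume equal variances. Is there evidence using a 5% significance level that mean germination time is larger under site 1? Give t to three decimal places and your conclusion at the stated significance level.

t = 3.130; reject H0

Let group 1 = site 1, group 2 = site 2. H0: μ_1 = μ_2; H1: μ_1 > μ_2 (Welch's two-sample t-test, right-tailed).
t = (x̄_1 − x̄_2)/√(s_1²/n_1 + s_2²/n_2) = (12.2 − 10.9)/√(1.06²/7 + 0.49²/20) = 3.130
Welch–Satterthwaite df ≈ 6.92
p-value = P(T ≥ 3.130) ≈ 0.0084
Since p ≈ 0.0084 < α = 0.05, reject H0; the evidence is statistically significant.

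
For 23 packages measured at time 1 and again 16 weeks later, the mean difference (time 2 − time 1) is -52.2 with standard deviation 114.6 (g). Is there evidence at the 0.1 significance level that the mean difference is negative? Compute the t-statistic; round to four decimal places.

-2.1845

H0: μ_d = 0; H1: μ_d < 0 (paired t-test on the differences, left-tailed).
t = d̄/(s_d/√n) = -52.2/(114.6/√23) = -2.1845
df = n − 1 = 22
p-value = P(T ≤ -2.1845) ≈ 0.0199
Since p ≈ 0.0199 < α = 0.1, reject H0; the evidence is statistically significant.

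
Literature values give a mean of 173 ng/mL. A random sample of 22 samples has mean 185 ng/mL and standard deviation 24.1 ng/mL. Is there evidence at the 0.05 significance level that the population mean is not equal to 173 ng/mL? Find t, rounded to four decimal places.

2.3355

H0: μ = 173; H1: μ ≠ 173 (one-sample t-test, two-sided).
t = (x̄ − μ₀)/(s/√n) = (185 − 173)/(24.1/√22) = 2.3355
df = n − 1 = 21
Two-sided p-value ≈ 0.030
Since p ≈ 0.030 < α = 0.05, reject H0; the evidence is statistically significant.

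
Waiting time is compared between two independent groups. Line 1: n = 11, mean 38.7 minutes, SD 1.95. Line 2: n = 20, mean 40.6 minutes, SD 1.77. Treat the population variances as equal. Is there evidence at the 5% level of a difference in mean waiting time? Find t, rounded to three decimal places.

Let group 1 = line 1, group 2 = line 2. H0: μ_1 = μ_2; H1: μ_1 ≠ μ_2 (two-sample pooled-variance t-test, two-sided).
s_p² = [(11−1)·1.95² + (20−1)·1.77²]/(11+20−2) = 3.3638
t = (38.7 − 40.6)/√[3.3638·(1/11 + 1/20)] = -2.760
df = n₁ + n₂ − 2 = 29
Two-sided p-value ≈ 0.010
Since p ≈ 0.010 < α = 0.05, reject H0; the data support H1.

-2.760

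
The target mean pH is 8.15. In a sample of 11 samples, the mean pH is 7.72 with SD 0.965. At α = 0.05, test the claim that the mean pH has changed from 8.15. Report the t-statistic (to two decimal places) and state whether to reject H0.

t = -1.48; fail to reject H0

H0: μ = 8.15; H1: μ ≠ 8.15 (one-sample t-test, two-sided).
t = (x̄ − μ₀)/(s/√n) = (7.72 − 8.15)/(0.965/√11) = -1.48
df = n − 1 = 10
Two-sided p-value ≈ 0.170
Since p ≈ 0.170 > α = 0.05, fail to reject H0; the data do not provide sufficient evidence against H0.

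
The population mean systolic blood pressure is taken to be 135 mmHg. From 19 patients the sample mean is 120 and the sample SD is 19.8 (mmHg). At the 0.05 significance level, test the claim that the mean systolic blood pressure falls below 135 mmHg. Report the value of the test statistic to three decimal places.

H0: μ = 135; H1: μ < 135 (one-sample t-test, left-tailed).
t = (x̄ − μ₀)/(s/√n) = (120 − 135)/(19.8/√19) = -3.302
df = n − 1 = 18
p-value = P(T ≤ -3.302) ≈ 0.0020
Since p ≈ 0.0020 < α = 0.05, reject H0; the evidence is statistically significant.

-3.302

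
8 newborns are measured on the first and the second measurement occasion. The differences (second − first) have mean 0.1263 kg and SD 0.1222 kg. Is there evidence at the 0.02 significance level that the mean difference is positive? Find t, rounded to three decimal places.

H0: μ_d = 0; H1: μ_d > 0 (paired t-test on the differences, right-tailed).
t = d̄/(s_d/√n) = 0.1263/(0.1222/√8) = 2.923
df = n − 1 = 7
p-value = P(T ≥ 2.923) ≈ 0.011
Since p ≈ 0.011 < α = 0.02, reject H0; the evidence is statistically significant.

2.923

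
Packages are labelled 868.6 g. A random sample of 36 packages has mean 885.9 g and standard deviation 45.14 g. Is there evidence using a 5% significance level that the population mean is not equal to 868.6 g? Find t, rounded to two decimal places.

2.30

H0: μ = 868.6; H1: μ ≠ 868.6 (one-sample t-test, two-sided).
t = (x̄ − μ₀)/(s/√n) = (885.9 − 868.6)/(45.14/√36) = 2.30
df = n − 1 = 35
Two-sided p-value ≈ 0.028
Since p ≈ 0.028 < α = 0.05, reject H0; the evidence is statistically significant.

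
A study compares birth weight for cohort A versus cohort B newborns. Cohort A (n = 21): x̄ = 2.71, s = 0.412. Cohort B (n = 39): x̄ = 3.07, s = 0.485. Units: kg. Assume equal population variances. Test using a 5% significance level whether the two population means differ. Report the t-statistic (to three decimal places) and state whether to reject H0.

t = -2.884; reject H0

Let group 1 = cohort A, group 2 = cohort B. H0: μ_1 = μ_2; H1: μ_1 ≠ μ_2 (two-sample pooled-variance t-test, two-sided).
s_p² = [(21−1)·0.412² + (39−1)·0.485²]/(21+39−2) = 0.212645
t = (2.71 − 3.07)/√[0.212645·(1/21 + 1/39)] = -2.884
df = n₁ + n₂ − 2 = 58
Two-sided p-value ≈ 0.0055
Since p ≈ 0.0055 < α = 0.05, reject H0; the data support H1.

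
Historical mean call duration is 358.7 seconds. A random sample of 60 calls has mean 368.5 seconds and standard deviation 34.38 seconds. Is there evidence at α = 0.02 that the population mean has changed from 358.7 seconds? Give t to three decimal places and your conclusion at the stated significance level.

H0: μ = 358.7; H1: μ ≠ 358.7 (one-sample t-test, two-sided).
t = (x̄ − μ₀)/(s/√n) = (368.5 − 358.7)/(34.38/√60) = 2.208
df = n − 1 = 59
Two-sided p-value ≈ 0.031
Since p ≈ 0.031 > α = 0.02, fail to reject H0; the data do not provide sufficient evidence against H0.

t = 2.208; fail to reject H0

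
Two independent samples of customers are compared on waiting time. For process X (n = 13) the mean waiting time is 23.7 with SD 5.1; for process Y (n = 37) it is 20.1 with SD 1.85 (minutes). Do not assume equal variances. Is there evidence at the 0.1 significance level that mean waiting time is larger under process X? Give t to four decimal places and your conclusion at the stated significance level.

Let group 1 = process X, group 2 = process Y. H0: μ_1 = μ_2; H1: μ_1 > μ_2 (Welch's two-sample t-test, right-tailed).
t = (x̄_1 − x̄_2)/√(s_1²/n_1 + s_2²/n_2) = (23.7 − 20.1)/√(5.1²/13 + 1.85²/37) = 2.4882
Welch–Satterthwaite df ≈ 13.13
p-value = P(T ≥ 2.4882) ≈ 0.0135
Since p ≈ 0.0135 < α = 0.1, reject H0; the evidence is statistically significant.

t = 2.4882; reject H0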